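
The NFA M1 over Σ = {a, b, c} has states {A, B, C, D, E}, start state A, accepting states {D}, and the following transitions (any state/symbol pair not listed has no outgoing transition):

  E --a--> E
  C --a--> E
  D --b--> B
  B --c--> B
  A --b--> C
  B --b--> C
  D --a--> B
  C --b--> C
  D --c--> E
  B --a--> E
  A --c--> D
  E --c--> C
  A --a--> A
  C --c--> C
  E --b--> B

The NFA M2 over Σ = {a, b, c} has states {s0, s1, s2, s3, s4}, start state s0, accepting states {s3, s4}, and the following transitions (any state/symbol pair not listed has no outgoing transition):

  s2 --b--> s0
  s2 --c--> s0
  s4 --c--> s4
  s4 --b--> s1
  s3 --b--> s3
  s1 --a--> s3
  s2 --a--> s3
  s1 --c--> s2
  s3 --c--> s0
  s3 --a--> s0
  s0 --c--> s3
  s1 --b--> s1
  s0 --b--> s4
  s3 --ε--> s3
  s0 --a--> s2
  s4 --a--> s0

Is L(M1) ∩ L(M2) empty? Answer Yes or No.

No

The string c is accepted by both M1 and M2.
Hence L(M1) ∩ L(M2) ≠ ∅.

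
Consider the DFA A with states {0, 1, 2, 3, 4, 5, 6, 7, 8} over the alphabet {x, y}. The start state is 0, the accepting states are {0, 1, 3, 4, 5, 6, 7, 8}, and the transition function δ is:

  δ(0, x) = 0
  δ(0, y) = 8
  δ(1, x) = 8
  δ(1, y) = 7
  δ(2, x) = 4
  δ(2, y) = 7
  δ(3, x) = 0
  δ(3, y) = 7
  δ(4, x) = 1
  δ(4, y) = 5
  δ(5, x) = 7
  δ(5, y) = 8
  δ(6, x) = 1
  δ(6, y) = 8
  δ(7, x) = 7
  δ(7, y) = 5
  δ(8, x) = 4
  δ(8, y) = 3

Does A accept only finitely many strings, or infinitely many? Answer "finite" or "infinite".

infinite

State 0 is reachable from the start and can reach an accepting state, and it lies on the cycle 0 → 0.
Traversing that cycle any number of times yields accepted strings of unbounded length, so the language is infinite.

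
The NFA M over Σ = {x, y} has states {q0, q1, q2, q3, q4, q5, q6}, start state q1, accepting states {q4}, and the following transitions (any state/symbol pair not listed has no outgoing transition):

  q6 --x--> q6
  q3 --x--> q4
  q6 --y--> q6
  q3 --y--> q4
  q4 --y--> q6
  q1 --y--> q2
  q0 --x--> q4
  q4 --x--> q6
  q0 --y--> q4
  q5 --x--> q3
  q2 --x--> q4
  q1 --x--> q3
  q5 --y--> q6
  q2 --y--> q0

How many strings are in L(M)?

5

The useful subgraph on states {q0, q1, q2, q3, q4} is acyclic, so L(M) is finite; the longest accepting path visits 4 useful states, giving maximum string length 3.
Counting accepting paths from q1 by length: 3 of length 2, 2 of length 3. Total 5.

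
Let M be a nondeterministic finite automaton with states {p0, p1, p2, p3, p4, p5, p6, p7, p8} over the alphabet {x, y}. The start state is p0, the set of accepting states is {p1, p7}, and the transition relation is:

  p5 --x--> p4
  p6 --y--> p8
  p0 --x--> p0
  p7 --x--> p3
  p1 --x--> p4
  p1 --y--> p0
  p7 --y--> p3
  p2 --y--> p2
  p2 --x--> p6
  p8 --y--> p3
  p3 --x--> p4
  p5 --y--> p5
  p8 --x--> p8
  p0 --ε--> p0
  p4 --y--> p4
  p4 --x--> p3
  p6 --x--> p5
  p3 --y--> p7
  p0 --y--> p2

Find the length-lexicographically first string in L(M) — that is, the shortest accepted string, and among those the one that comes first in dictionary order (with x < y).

A breadth-first search from p0 reaches an accepting state first via the path p0 → p2 → p6 → p8 → p3 → p7 on input yxyyy.
No string of length < 5 is accepted (BFS exhausts all shorter strings without reaching an accepting state), and yxyyy is the lexicographically least accepting string of length 5.

yxyyy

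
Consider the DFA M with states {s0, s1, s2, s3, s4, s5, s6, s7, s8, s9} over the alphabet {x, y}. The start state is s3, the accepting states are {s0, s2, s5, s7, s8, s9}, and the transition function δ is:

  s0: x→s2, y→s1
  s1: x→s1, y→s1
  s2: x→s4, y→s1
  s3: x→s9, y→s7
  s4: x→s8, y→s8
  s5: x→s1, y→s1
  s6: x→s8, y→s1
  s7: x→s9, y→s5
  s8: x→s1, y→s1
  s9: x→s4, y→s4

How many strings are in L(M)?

12

The useful subgraph on states {s3, s4, s5, s7, s8, s9} is acyclic, so L(M) is finite; the longest accepting path visits 5 useful states, giving maximum string length 4.
Counting accepting paths from s3 by length: 2 of length 1, 2 of length 2, 4 of length 3, 4 of length 4. Total 12.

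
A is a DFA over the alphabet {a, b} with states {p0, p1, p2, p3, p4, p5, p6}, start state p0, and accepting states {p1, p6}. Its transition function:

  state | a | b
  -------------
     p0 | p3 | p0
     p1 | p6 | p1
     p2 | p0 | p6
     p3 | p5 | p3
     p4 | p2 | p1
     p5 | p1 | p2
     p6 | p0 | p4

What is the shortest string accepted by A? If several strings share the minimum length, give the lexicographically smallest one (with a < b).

aaa

A breadth-first search from p0 reaches an accepting state first via the path p0 → p3 → p5 → p1 on input aaa.
No string of length < 3 is accepted (BFS exhausts all shorter strings without reaching an accepting state), and aaa is the lexicographically least accepting string of length 3.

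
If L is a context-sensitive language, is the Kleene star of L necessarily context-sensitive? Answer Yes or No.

An LBA guesses a factorisation of the input into blocks (marking block boundaries on a second track) and verifies each block with the LBA for L; this uses no space beyond the input, so L* is context-sensitive.
So the context-sensitive languages are closed under Kleene star.

Yes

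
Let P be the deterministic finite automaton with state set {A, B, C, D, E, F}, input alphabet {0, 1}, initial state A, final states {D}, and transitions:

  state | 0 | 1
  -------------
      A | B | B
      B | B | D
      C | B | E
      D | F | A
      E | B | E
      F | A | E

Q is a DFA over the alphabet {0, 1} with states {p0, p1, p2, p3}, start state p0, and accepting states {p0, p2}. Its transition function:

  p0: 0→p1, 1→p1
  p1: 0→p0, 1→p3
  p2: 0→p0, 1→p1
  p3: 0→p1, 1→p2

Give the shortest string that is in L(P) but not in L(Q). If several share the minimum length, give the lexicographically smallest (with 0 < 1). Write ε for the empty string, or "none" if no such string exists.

01

The string 01 is accepted by P but not by Q.
No shorter string lies in the difference, and 01 is the lexicographically first length-2 string in L(P) \ L(Q).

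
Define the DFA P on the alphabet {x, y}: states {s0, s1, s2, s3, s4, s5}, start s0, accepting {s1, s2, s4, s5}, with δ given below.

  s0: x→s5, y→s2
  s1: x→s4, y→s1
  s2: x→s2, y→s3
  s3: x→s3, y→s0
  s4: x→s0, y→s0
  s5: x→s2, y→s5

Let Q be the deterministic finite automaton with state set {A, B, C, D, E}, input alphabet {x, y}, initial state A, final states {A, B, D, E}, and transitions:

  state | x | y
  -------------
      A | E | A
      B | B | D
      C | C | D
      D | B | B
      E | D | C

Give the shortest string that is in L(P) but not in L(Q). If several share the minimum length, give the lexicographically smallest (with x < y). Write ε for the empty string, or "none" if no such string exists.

xy

The string xy is accepted by P but not by Q.
No shorter string lies in the difference, and xy is the lexicographically first length-2 string in L(P) \ L(Q).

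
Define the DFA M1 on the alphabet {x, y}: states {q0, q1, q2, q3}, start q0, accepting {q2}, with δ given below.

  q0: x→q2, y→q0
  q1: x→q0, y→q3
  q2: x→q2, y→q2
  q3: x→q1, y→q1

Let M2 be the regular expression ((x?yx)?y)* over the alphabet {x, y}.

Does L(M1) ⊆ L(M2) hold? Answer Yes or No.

No

The string x is in L(M1) but not in L(M2).
So L(M1) ⊄ L(M2).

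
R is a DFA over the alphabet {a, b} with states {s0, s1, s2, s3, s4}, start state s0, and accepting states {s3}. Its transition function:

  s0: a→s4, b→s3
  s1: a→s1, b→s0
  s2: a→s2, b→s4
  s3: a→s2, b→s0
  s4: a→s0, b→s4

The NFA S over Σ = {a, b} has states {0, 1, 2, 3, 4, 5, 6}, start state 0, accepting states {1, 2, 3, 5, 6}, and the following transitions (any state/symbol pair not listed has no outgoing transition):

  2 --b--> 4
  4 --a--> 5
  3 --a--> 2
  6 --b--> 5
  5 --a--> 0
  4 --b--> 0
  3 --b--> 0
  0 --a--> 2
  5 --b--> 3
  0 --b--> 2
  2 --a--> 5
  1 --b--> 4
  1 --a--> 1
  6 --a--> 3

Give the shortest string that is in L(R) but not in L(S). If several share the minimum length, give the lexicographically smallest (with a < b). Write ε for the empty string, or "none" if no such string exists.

The string bbb is accepted by R but not by S.
No shorter string lies in the difference, and bbb is the lexicographically first length-3 string in L(R) \ L(S).

bbb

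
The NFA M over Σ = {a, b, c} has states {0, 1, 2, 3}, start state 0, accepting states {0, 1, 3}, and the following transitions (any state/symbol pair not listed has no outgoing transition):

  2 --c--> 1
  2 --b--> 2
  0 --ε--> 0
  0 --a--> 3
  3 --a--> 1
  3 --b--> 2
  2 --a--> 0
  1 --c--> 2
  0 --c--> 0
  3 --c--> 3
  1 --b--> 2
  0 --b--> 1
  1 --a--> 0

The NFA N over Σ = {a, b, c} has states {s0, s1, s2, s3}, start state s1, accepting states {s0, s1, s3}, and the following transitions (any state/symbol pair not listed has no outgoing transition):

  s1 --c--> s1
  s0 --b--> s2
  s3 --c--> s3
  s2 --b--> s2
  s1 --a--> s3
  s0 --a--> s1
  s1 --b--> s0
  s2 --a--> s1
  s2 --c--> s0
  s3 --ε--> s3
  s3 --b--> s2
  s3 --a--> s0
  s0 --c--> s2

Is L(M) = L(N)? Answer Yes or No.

Exploring the product automaton M × N from the start pair (0, s1), following both machines on each input symbol, reaches 4 state pairs: (0, s1), (3, s3), (1, s0), (2, s2).
M accepts in {0, 1, 3} and N accepts in {s0, s1, s3}. In every reachable pair the two components are either both accepting — (0, s1), (3, s3), (1, s0) — or both non-accepting, so no string is accepted by exactly one of the machines: L(M) \ L(N) and L(N) \ L(M) are both empty.
Hence every string is accepted by M iff it is accepted by N, and the two languages coincide.

Yes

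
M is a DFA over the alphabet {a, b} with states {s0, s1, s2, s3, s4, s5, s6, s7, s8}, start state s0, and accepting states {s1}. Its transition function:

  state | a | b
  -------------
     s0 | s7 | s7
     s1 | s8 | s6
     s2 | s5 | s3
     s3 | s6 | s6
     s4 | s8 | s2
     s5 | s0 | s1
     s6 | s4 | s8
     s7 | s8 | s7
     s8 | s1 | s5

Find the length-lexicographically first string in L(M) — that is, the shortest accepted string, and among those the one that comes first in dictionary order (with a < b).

aaa

A breadth-first search from s0 reaches an accepting state first via the path s0 → s7 → s8 → s1 on input aaa.
No string of length < 3 is accepted (BFS exhausts all shorter strings without reaching an accepting state), and aaa is the lexicographically least accepting string of length 3.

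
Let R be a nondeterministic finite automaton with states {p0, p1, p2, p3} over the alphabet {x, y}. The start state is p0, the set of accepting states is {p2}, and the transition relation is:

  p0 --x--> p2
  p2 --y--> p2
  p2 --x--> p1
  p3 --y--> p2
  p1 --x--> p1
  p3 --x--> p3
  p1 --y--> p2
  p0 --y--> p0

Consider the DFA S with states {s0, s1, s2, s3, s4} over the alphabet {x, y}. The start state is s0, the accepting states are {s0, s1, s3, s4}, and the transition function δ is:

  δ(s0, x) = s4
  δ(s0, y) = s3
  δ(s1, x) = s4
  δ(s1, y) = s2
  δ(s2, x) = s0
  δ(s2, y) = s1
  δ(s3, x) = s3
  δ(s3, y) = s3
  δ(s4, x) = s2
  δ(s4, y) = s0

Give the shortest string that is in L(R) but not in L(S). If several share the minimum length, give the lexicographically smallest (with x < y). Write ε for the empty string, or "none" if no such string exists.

xxyy

The string xxyy is accepted by R but not by S.
No shorter string lies in the difference, and xxyy is the lexicographically first length-4 string in L(R) \ L(S).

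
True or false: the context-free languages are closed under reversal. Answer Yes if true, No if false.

Yes

Reversing the right-hand side of every production of a context-free grammar for L gives a context-free grammar for Lᴿ (induction on derivation length).
So the context-free languages are closed under reversal.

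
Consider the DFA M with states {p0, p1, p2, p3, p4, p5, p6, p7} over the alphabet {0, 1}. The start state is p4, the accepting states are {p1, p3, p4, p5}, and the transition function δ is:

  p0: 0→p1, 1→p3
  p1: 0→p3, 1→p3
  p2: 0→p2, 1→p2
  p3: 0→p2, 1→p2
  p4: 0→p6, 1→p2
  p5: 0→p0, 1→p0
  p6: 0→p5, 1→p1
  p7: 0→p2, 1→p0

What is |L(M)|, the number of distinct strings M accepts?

The useful subgraph on states {p0, p1, p3, p4, p5, p6} is acyclic, so L(M) is finite; the longest accepting path visits 6 useful states, giving maximum string length 5.
Counting accepting paths from p4 by length: 1 of length 0, 2 of length 2, 2 of length 3, 4 of length 4, 4 of length 5. Total 13.

13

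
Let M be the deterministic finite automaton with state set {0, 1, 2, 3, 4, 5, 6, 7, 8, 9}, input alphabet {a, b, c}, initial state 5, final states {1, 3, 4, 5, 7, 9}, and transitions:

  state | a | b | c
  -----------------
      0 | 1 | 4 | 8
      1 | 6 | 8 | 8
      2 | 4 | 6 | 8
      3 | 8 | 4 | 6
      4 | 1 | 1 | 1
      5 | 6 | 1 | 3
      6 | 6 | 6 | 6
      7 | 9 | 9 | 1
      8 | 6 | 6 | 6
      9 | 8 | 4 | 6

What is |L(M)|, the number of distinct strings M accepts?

7

The useful subgraph on states {1, 3, 4, 5} is acyclic, so L(M) is finite; the longest accepting path visits 4 useful states, giving maximum string length 3.
Counting accepting paths from 5 by length: 1 of length 0, 2 of length 1, 1 of length 2, 3 of length 3. Total 7.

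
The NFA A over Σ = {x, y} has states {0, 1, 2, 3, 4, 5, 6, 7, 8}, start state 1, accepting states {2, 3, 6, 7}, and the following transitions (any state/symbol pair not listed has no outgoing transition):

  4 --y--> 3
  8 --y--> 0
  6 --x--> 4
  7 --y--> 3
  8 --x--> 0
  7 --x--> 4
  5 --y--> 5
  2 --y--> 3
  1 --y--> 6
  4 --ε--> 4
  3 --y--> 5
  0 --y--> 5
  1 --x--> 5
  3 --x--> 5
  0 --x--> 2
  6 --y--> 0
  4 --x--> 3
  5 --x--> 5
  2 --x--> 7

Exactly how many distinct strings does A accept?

9

The useful subgraph on states {0, 1, 2, 3, 4, 6, 7} is acyclic, so L(A) is finite; the longest accepting path visits 7 useful states, giving maximum string length 6.
Counting accepting paths from 1 by length: 1 of length 1, 3 of length 3, 2 of length 4, 1 of length 5, 2 of length 6. Total 9.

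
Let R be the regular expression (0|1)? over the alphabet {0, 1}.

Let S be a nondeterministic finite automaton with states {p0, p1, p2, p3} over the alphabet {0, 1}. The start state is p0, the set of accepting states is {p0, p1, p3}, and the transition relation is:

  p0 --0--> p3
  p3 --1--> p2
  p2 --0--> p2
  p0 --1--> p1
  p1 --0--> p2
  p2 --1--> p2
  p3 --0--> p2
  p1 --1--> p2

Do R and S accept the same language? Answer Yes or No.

Converting the expression R to a DFA (subset construction, then merging equivalent states) gives the minimal DFA with states {r0, r1, r2}, start state r0, accepting states {r0, r1} and transitions r0: 0→r1, 1→r1; r1: 0→r2, 1→r2; r2: 0→r2, 1→r2.
Exploring the product automaton R × S from the start pair (r0, p0), following both machines on each input symbol, reaches 4 state pairs: (r0, p0), (r1, p3), (r1, p1), (r2, p2).
R accepts in {r0, r1} and S accepts in {p0, p1, p3}. In every reachable pair the two components are either both accepting — (r0, p0), (r1, p3), (r1, p1) — or both non-accepting, so no string is accepted by exactly one of the machines: L(R) \ L(S) and L(S) \ L(R) are both empty.
Hence every string is accepted by R iff it is accepted by S, and the two languages coincide.

Yes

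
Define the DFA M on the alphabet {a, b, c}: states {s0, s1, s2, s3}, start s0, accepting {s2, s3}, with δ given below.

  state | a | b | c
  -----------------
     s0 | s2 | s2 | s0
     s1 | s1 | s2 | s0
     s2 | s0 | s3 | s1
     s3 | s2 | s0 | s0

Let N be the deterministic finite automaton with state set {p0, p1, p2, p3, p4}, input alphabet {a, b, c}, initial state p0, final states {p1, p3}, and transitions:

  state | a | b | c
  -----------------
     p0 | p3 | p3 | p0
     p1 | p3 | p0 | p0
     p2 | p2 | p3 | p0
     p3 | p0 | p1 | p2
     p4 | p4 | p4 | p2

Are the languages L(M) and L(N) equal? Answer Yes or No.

Exploring the product automaton M × N from the start pair (s0, p0), following both machines on each input symbol, reaches 4 state pairs: (s0, p0), (s2, p3), (s3, p1), (s1, p2).
M accepts in {s2, s3} and N accepts in {p1, p3}. In every reachable pair the two components are either both accepting — (s2, p3), (s3, p1) — or both non-accepting, so no string is accepted by exactly one of the machines: L(M) \ L(N) and L(N) \ L(M) are both empty.
Hence every string is accepted by M iff it is accepted by N, and the two languages coincide.

Yes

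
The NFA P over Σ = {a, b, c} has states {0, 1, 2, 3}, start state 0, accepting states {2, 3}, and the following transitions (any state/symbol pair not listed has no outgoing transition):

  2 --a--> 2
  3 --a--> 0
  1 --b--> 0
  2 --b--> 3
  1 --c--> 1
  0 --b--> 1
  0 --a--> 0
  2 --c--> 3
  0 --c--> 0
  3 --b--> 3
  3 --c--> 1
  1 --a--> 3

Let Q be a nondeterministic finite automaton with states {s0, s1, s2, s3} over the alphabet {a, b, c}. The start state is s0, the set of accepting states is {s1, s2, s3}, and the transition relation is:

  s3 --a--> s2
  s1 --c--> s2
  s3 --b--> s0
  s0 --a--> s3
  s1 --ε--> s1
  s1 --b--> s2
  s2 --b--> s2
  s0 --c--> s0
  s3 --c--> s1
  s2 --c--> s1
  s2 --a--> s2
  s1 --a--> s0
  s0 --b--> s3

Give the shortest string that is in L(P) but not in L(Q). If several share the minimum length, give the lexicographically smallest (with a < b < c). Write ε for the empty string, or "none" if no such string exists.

The string bca is accepted by P but not by Q.
No shorter string lies in the difference, and bca is the lexicographically first length-3 string in L(P) \ L(Q).

bca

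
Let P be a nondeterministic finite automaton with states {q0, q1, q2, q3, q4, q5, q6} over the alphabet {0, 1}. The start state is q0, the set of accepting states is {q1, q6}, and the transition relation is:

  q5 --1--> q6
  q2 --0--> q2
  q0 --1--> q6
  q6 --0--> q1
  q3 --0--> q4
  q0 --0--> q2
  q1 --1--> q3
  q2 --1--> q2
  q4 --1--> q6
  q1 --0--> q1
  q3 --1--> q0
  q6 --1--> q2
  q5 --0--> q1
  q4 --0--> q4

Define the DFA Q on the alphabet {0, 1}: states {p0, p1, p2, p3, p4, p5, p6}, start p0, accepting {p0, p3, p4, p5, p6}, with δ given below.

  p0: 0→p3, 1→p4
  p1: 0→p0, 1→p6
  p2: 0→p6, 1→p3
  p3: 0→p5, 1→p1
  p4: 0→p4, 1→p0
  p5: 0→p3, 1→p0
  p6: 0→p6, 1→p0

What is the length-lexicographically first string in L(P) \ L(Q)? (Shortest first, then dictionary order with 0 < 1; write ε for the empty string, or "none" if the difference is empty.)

10101

The string 10101 is accepted by P but not by Q.
No shorter string lies in the difference, and 10101 is the lexicographically first length-5 string in L(P) \ L(Q).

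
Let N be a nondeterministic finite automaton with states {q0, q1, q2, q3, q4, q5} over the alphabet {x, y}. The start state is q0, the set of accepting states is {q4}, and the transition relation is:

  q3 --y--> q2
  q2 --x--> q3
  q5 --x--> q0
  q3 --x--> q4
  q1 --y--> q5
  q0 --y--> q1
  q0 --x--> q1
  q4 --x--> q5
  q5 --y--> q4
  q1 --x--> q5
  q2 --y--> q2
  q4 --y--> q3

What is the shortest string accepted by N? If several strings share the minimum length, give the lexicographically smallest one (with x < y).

xxy

A breadth-first search from q0 reaches an accepting state first via the path q0 → q1 → q5 → q4 on input xxy.
No string of length < 3 is accepted (BFS exhausts all shorter strings without reaching an accepting state), and xxy is the lexicographically least accepting string of length 3.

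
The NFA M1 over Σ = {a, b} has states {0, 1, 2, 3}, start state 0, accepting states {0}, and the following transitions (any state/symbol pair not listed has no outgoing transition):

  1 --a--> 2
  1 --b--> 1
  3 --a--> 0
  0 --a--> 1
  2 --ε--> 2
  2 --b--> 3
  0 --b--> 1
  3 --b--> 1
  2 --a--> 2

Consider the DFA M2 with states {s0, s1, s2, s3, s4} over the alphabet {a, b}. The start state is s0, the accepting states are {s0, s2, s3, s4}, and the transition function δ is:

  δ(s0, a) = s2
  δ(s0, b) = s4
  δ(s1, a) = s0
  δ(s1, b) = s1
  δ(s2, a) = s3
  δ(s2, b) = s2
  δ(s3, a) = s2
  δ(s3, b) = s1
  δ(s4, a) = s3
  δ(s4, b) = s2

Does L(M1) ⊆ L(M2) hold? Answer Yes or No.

Yes

Exploring the product automaton M1 × M2 from the start pair (0, s0), following both machines on each input symbol, reaches 11 state pairs: (0, s0), (1, s2), (1, s4), (2, s3), (2, s2), (3, s1), (3, s2), (1, s1), (0, s3), (2, s0), (3, s4).
M1 accepts in {0} and M2 accepts in {s0, s2, s3, s4}. The reachable pairs whose M1-component is accepting are (0, s0), (0, s3); in each of them the M2-component is accepting too, so the product for L(M1) \ L(M2) (M1-component accepting, M2-component rejecting) has no reachable accepting pair and the difference is empty.
Hence every string in L(M1) is also in L(M2).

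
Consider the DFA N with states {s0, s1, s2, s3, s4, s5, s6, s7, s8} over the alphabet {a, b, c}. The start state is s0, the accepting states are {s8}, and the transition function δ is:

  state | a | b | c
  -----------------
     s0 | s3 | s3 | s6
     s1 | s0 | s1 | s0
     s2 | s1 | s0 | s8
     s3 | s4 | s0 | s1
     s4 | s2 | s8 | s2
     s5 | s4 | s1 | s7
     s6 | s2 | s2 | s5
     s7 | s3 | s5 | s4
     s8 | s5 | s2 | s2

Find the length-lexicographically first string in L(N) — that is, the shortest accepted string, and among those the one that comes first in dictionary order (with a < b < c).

A breadth-first search from s0 reaches an accepting state first via the path s0 → s3 → s4 → s8 on input aab.
No string of length < 3 is accepted (BFS exhausts all shorter strings without reaching an accepting state), and aab is the lexicographically least accepting string of length 3.

aab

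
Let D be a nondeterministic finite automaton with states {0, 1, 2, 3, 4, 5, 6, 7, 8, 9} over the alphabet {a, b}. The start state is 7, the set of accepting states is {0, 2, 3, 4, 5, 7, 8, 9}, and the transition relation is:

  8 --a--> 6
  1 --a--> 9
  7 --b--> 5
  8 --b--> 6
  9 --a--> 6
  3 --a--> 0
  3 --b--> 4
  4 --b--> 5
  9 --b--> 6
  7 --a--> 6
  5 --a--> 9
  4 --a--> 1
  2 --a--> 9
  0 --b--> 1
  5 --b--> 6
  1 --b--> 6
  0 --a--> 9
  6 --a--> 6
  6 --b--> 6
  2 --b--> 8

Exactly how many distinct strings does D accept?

3

The useful subgraph on states {5, 7, 9} is acyclic, so L(D) is finite; the longest accepting path visits 3 useful states, giving maximum string length 2.
Counting accepting paths from 7 by length: 1 of length 0, 1 of length 1, 1 of length 2. Total 3.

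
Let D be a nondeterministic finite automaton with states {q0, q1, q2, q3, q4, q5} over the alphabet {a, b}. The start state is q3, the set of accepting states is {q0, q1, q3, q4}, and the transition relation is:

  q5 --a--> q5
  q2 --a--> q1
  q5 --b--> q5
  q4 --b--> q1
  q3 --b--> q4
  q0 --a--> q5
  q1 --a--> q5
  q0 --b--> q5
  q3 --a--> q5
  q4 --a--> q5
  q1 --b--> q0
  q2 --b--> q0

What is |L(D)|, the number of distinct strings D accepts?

4

The useful subgraph on states {q0, q1, q3, q4} is acyclic, so L(D) is finite; the longest accepting path visits 4 useful states, giving maximum string length 3.
Counting accepting paths from q3 by length: 1 of length 0, 1 of length 1, 1 of length 2, 1 of length 3. Total 4.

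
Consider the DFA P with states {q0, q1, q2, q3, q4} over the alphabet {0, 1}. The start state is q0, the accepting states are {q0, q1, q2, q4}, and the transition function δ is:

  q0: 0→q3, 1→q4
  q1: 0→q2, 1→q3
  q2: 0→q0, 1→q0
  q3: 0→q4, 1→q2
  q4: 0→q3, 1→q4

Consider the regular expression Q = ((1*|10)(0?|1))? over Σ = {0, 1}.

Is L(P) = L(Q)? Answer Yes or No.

The string 00 is accepted by P but rejected by Q.
So L(P) ≠ L(Q).

No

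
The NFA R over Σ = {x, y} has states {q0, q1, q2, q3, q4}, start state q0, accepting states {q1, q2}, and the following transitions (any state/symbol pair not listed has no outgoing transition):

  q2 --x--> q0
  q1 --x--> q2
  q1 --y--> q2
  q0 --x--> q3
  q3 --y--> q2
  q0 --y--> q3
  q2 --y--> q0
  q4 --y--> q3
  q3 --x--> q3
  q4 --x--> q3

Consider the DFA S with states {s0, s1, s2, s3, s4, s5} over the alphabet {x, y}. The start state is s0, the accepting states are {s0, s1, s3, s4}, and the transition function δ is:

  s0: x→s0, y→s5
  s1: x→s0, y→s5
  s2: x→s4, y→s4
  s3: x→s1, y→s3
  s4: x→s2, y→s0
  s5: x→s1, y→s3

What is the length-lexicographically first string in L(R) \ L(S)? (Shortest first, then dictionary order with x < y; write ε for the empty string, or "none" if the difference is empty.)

The string xy is accepted by R but not by S.
No shorter string lies in the difference, and xy is the lexicographically first length-2 string in L(R) \ L(S).

xy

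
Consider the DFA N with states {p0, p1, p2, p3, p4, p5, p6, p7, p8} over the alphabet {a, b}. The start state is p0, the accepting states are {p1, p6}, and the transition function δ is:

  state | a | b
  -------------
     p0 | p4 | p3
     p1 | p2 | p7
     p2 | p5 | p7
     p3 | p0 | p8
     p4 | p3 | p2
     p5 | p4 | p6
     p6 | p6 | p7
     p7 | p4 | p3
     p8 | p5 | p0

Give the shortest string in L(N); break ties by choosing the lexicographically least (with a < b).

abab

A breadth-first search from p0 reaches an accepting state first via the path p0 → p4 → p2 → p5 → p6 on input abab.
No string of length < 4 is accepted (BFS exhausts all shorter strings without reaching an accepting state), and abab is the lexicographically least accepting string of length 4.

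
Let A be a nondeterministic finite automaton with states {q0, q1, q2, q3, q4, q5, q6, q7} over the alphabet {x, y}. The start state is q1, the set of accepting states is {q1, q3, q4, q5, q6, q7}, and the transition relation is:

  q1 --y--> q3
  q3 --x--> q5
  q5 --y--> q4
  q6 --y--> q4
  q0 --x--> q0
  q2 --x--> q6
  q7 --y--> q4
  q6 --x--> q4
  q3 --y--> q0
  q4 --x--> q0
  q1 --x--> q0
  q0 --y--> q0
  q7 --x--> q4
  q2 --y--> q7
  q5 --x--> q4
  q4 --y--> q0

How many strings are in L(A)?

5

The useful subgraph on states {q1, q3, q4, q5} is acyclic, so L(A) is finite; the longest accepting path visits 4 useful states, giving maximum string length 3.
Counting accepting paths from q1 by length: 1 of length 0, 1 of length 1, 1 of length 2, 2 of length 3. Total 5.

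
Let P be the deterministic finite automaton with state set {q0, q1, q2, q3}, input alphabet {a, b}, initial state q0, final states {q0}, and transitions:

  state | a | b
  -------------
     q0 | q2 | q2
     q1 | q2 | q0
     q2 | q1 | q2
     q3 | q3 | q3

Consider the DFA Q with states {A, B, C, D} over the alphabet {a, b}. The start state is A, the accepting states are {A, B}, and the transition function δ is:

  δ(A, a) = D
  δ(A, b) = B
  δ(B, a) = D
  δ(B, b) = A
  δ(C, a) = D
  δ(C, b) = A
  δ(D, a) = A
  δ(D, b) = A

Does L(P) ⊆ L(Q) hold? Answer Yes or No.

Exploring the product automaton P × Q from the start pair (q0, A), following both machines on each input symbol, reaches 7 state pairs: (q0, A), (q2, D), (q2, B), (q1, A), (q2, A), (q1, D), (q0, B).
P accepts in {q0} and Q accepts in {A, B}. The reachable pairs whose P-component is accepting are (q0, A), (q0, B); in each of them the Q-component is accepting too, so the product for L(P) \ L(Q) (P-component accepting, Q-component rejecting) has no reachable accepting pair and the difference is empty.
Hence every string in L(P) is also in L(Q).

Yes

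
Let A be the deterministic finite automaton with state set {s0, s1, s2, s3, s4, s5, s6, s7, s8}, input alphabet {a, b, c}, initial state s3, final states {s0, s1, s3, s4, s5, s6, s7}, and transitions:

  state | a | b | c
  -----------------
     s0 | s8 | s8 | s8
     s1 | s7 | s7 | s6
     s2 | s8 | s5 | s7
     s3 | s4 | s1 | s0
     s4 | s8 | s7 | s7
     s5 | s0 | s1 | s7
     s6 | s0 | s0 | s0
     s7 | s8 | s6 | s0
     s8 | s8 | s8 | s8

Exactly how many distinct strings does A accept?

The useful subgraph on states {s0, s1, s3, s4, s6, s7} is acyclic, so L(A) is finite; the longest accepting path visits 5 useful states, giving maximum string length 4.
Counting accepting paths from s3 by length: 1 of length 0, 3 of length 1, 5 of length 2, 11 of length 3, 12 of length 4. Total 32.

32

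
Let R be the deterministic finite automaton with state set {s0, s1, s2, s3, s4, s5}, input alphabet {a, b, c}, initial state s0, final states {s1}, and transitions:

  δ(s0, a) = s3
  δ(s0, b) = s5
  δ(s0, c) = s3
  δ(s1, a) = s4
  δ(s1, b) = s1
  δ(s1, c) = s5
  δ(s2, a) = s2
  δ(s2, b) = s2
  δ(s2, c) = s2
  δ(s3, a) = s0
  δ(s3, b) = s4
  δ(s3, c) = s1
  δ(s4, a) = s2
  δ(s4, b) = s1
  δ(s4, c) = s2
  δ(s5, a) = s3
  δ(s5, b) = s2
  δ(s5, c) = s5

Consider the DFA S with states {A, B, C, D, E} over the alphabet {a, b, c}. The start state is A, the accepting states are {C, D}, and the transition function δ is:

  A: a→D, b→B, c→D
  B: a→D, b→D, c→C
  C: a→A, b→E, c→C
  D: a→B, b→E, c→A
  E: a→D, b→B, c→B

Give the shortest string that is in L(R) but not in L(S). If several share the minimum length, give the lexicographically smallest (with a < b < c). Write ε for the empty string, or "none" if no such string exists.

The string ac is accepted by R but not by S.
No shorter string lies in the difference, and ac is the lexicographically first length-2 string in L(R) \ L(S).

ac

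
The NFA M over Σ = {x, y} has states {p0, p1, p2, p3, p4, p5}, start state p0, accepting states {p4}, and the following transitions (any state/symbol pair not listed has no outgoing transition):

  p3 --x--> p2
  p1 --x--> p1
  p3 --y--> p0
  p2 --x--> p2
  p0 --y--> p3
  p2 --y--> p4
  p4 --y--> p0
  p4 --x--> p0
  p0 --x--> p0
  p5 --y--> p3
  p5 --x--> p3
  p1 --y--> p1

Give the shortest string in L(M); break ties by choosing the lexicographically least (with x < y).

yxy

A breadth-first search from p0 reaches an accepting state first via the path p0 → p3 → p2 → p4 on input yxy.
No string of length < 3 is accepted (BFS exhausts all shorter strings without reaching an accepting state), and yxy is the lexicographically least accepting string of length 3.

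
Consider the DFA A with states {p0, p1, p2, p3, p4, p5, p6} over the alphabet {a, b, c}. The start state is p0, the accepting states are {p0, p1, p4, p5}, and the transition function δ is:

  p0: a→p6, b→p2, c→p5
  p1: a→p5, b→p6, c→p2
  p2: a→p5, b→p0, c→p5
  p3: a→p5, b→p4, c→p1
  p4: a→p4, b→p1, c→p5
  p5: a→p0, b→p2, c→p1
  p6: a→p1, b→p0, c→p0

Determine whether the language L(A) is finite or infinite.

infinite

State p0 is reachable from the start and can reach an accepting state, and it lies on the cycle p0 → p2 → p0.
Traversing that cycle any number of times yields accepted strings of unbounded length, so the language is infinite.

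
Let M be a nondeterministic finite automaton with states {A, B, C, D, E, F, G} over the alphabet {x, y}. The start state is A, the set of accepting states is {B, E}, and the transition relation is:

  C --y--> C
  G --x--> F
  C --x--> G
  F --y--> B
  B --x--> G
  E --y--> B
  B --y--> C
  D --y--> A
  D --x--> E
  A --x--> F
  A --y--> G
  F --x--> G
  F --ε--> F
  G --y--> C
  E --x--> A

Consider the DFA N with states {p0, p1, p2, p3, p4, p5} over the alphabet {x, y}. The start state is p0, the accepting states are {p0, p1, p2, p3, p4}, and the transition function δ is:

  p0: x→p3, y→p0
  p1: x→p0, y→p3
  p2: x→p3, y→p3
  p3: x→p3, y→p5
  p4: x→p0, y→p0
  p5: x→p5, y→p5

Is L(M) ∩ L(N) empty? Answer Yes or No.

Yes

Exploring the product automaton M × N from the start pair (A, p0), following both machines on each input symbol, reaches 9 state pairs: (A, p0), (F, p3), (G, p0), (G, p3), (B, p5), (C, p0), (C, p5), (G, p5), (F, p5).
M accepts in {B, E} and N accepts in {p0, p1, p2, p3, p4}; no reachable pair has both components accepting, so no string drives both machines to acceptance simultaneously and L(M) ∩ L(N) = ∅.
So no string is accepted by both, and the intersection is empty.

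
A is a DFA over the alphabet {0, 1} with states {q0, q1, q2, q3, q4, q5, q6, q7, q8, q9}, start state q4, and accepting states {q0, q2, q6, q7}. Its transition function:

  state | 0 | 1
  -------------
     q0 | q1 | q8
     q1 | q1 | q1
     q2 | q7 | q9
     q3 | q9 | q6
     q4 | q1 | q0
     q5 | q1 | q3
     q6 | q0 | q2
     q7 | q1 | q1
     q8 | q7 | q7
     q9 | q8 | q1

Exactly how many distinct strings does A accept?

3

The useful subgraph on states {q0, q4, q7, q8} is acyclic, so L(A) is finite; the longest accepting path visits 4 useful states, giving maximum string length 3.
Counting accepting paths from q4 by length: 1 of length 1, 2 of length 3. Total 3.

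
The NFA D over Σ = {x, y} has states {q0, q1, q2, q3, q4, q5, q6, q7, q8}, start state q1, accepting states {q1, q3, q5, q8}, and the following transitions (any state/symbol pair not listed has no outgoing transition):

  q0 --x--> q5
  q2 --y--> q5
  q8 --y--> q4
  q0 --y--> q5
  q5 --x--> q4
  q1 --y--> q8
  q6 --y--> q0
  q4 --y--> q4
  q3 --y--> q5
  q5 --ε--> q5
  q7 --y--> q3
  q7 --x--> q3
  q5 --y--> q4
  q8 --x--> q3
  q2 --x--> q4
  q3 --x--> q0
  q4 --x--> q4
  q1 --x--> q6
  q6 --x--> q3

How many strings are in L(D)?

The useful subgraph on states {q0, q1, q3, q5, q6, q8} is acyclic, so L(D) is finite; the longest accepting path visits 5 useful states, giving maximum string length 4.
Counting accepting paths from q1 by length: 1 of length 0, 1 of length 1, 2 of length 2, 4 of length 3, 4 of length 4. Total 12.

12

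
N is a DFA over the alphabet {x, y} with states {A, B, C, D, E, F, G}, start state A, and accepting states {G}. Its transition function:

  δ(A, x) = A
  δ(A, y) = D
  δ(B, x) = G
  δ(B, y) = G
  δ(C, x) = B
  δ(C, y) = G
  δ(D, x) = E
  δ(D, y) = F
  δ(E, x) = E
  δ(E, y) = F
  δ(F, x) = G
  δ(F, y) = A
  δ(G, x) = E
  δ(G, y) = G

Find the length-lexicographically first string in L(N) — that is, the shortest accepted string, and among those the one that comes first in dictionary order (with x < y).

A breadth-first search from A reaches an accepting state first via the path A → D → F → G on input yyx.
No string of length < 3 is accepted (BFS exhausts all shorter strings without reaching an accepting state), and yyx is the lexicographically least accepting string of length 3.

yyx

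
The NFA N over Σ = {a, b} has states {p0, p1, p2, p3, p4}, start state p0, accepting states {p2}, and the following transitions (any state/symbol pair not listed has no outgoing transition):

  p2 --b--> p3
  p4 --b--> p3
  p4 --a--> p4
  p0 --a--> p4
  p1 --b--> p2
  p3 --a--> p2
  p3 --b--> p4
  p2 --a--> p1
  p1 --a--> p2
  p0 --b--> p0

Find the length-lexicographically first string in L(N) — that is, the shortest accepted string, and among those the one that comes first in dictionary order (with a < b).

aba

A breadth-first search from p0 reaches an accepting state first via the path p0 → p4 → p3 → p2 on input aba.
No string of length < 3 is accepted (BFS exhausts all shorter strings without reaching an accepting state), and aba is the lexicographically least accepting string of length 3.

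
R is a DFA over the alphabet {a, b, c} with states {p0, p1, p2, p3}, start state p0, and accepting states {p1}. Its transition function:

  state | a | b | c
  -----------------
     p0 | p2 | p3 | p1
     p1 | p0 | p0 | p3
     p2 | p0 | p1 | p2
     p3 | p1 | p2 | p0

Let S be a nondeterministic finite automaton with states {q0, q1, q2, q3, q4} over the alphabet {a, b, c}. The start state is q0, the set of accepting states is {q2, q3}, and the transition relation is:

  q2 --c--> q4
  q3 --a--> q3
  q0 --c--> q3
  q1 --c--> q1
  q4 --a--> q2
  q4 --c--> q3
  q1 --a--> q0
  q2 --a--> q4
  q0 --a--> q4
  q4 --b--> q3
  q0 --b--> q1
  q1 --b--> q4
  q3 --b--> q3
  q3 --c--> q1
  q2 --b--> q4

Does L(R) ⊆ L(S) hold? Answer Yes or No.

The string ba is in L(R) but not in L(S).
So L(R) ⊄ L(S).

No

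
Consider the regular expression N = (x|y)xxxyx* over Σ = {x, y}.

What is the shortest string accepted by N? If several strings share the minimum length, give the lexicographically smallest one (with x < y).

By inspection of the expression, no string of length less than 5 matches, and xxxxy is the lexicographically first match of length 5.

xxxxy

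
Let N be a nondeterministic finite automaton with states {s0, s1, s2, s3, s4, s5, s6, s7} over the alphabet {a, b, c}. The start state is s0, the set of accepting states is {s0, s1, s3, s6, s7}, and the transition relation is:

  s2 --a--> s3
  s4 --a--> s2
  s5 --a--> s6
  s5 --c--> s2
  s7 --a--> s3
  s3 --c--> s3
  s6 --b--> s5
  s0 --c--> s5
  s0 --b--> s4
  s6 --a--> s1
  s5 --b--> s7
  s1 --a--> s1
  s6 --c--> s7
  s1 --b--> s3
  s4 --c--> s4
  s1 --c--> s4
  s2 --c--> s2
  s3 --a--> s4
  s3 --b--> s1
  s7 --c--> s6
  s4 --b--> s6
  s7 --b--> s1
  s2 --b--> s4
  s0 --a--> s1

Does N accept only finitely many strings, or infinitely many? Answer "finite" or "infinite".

State s1 is reachable from the start and can reach an accepting state, and it lies on the cycle s1 → s1.
Traversing that cycle any number of times yields accepted strings of unbounded length, so the language is infinite.

infinite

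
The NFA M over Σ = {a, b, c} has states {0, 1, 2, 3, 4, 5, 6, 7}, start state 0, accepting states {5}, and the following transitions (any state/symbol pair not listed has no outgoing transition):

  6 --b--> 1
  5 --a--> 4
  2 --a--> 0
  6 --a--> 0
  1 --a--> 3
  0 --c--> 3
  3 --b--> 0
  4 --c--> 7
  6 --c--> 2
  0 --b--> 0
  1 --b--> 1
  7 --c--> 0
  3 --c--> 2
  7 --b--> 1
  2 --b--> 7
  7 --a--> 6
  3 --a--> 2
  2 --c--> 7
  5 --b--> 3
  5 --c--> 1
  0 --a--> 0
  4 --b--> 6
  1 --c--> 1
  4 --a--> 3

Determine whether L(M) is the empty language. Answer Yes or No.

The states reachable from the start state are {0, 1, 2, 3, 6, 7}.
None of the accepting states {5} is reachable, so no string is accepted and L(M) = ∅.

Yes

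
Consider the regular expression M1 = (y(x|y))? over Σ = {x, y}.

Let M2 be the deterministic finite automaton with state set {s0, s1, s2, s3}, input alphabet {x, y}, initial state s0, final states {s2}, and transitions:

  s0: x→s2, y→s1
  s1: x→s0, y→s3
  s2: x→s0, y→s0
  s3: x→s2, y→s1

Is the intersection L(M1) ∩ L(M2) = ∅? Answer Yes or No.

Converting the expression M1 to a DFA (subset construction, then merging equivalent states) gives the minimal DFA with states {r0, r1, r2, r3}, start state r0, accepting states {r0, r3} and transitions r0: x→r1, y→r2; r1: x→r1, y→r1; r2: x→r3, y→r3; r3: x→r1, y→r1.
Exploring the product automaton M1 × M2 from the start pair (r0, s0), following both machines on each input symbol, reaches 8 state pairs: (r0, s0), (r1, s2), (r2, s1), (r1, s0), (r3, s0), (r3, s3), (r1, s1), (r1, s3).
M1 accepts in {r0, r3} and M2 accepts in {s2}; no reachable pair has both components accepting, so no string drives both machines to acceptance simultaneously and L(M1) ∩ L(M2) = ∅.
So no string is accepted by both, and the intersection is empty.

Yes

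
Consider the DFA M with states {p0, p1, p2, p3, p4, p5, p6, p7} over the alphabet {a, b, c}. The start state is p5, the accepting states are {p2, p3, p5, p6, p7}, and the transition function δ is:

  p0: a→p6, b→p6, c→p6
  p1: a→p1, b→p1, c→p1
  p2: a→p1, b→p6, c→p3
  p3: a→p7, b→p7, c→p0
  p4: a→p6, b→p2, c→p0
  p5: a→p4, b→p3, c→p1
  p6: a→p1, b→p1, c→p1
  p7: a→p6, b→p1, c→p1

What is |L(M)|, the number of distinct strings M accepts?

23

The useful subgraph on states {p0, p2, p3, p4, p5, p6, p7} is acyclic, so L(M) is finite; the longest accepting path visits 6 useful states, giving maximum string length 5.
Counting accepting paths from p5 by length: 1 of length 0, 1 of length 1, 4 of length 2, 10 of length 3, 2 of length 4, 5 of length 5. Total 23.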